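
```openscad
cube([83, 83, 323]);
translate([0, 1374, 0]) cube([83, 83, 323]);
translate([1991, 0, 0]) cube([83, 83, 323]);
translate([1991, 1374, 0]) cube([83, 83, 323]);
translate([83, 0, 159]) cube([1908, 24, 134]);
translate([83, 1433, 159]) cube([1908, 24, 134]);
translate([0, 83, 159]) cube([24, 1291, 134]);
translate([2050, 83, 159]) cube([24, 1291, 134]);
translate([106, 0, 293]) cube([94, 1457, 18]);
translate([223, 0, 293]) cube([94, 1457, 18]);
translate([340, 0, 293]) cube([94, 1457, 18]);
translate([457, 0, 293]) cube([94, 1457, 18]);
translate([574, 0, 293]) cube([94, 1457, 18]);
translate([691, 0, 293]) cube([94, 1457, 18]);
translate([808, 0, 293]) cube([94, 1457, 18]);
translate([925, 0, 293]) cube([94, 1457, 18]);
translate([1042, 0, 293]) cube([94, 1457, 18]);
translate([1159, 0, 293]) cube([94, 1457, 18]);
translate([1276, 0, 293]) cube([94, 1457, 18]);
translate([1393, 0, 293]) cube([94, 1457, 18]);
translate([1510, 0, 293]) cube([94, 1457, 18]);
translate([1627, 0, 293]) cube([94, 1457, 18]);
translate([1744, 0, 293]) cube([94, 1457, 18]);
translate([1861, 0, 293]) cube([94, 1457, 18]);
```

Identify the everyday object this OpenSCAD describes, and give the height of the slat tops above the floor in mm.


A bed frame. The slat-top height is 311 mm.

Four posts, four rails, and a row of slats — a bed frame. Slats sit on the rails at z = 159 + 134 = 293; with slat thickness 18, the top is 311 mm.


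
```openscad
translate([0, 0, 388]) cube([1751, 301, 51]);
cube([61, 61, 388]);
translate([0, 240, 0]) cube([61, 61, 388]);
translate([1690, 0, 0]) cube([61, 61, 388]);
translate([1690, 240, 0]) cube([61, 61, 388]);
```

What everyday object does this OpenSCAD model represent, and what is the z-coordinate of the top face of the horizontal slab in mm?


A bench. The seat-top height is 439 mm.

A long slab on four corner posts — a bench. The slab sits at z = 388 with thickness 51, so the top is 388 + 51 = 439 mm.


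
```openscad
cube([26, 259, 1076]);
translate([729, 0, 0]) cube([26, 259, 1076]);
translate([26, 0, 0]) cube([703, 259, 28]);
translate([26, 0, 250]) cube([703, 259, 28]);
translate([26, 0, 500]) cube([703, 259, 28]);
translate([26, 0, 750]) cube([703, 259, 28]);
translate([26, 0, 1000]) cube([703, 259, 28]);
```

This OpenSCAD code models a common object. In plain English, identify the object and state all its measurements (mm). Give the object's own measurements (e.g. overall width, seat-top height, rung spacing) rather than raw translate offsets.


An open bookshelf. Two side panels, each 26 mm thick, 259 mm deep and 1076 mm tall, stand 755 mm apart (outside-to-outside). Between them sit 5 shelves, each 28 mm thick and 259 mm deep, spanning the full gap between the sides. The bottom shelf rests on the floor (its underside at z = 0) and the clear gap between one shelf's top and the next shelf's underside is 222 mm.


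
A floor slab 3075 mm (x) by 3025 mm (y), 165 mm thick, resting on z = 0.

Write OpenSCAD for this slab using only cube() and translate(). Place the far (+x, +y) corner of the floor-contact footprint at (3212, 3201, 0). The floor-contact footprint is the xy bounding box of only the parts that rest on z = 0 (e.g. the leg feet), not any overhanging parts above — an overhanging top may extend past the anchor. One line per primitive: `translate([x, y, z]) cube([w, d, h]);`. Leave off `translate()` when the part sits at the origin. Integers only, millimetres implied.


translate([137, 176, 0]) cube([3075, 3025, 165]);


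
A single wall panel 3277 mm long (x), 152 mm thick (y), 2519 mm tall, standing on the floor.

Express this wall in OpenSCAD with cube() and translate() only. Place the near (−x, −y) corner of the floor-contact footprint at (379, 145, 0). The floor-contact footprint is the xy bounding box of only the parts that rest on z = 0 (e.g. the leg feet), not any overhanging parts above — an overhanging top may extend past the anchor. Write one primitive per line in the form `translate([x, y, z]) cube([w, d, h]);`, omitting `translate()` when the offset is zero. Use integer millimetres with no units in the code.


translate([379, 145, 0]) cube([3277, 152, 2519]);


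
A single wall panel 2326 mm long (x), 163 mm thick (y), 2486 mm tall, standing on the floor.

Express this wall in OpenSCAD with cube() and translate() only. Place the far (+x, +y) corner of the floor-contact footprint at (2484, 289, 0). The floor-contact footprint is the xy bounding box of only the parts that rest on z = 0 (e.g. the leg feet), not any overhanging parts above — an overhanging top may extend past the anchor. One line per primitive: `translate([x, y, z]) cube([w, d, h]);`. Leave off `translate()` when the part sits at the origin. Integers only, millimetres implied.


translate([158, 126, 0]) cube([2326, 163, 2486]);


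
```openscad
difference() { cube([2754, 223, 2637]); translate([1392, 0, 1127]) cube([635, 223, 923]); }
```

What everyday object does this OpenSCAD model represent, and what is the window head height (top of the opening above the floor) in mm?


A wall with a window opening. The window head height is 2050 mm.

A wall with a rectangular opening subtracted — a window. Sill at z = 1127, opening 923 mm tall, so the head is at 1127 + 923 = 2050 mm.


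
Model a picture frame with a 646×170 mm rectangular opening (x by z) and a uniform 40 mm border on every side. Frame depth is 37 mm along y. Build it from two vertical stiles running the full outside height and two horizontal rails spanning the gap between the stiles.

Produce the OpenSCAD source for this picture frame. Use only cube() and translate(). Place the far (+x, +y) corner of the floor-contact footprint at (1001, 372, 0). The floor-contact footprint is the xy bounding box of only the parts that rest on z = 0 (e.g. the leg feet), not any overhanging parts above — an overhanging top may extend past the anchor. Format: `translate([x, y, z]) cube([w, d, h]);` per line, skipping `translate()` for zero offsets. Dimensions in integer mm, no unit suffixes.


translate([275, 335, 0]) cube([40, 37, 250]);
translate([961, 335, 0]) cube([40, 37, 250]);
translate([315, 335, 0]) cube([646, 37, 40]);
translate([315, 335, 210]) cube([646, 37, 40]);


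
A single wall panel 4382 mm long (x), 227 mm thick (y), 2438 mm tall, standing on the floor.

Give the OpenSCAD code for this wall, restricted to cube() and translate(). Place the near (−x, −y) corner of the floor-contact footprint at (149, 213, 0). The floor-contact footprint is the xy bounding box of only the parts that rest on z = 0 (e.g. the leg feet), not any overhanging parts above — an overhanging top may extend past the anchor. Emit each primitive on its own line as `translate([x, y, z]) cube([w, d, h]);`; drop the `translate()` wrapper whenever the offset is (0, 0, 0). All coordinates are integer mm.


translate([149, 213, 0]) cube([4382, 227, 2438]);


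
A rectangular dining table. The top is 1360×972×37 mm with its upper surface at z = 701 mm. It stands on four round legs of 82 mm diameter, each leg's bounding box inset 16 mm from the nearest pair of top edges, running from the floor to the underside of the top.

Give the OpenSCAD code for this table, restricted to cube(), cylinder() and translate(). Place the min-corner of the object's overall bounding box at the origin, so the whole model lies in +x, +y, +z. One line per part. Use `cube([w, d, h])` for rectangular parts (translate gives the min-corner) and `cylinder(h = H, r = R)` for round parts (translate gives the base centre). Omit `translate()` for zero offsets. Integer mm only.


translate([0, 0, 664]) cube([1360, 972, 37]);
translate([57, 57, 0]) cylinder(h = 664, r = 41);
translate([1303, 57, 0]) cylinder(h = 664, r = 41);
translate([57, 915, 0]) cylinder(h = 664, r = 41);
translate([1303, 915, 0]) cylinder(h = 664, r = 41);


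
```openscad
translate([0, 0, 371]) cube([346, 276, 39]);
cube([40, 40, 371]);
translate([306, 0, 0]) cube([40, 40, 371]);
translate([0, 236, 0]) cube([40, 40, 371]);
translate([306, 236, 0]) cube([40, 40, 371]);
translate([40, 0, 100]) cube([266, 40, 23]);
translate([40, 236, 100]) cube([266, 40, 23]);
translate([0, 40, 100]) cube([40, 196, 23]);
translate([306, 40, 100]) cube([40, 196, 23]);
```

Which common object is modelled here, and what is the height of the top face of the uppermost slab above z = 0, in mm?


A stool. The seat height is 410 mm.

A 346×276×39 slab at z = 371 on four corner posts — a stool. The seat top is 371 + 39 = 410 mm.


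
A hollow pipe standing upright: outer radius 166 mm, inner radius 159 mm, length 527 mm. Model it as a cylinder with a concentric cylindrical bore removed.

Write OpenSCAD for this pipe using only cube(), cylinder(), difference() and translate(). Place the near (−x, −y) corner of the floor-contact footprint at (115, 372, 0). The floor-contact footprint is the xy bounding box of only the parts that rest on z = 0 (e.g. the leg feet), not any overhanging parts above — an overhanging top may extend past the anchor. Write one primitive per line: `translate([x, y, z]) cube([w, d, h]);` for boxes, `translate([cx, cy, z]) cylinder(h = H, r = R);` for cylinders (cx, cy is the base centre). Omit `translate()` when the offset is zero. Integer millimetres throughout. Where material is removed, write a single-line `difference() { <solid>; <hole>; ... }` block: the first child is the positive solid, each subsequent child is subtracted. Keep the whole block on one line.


difference() { translate([281, 538, 0]) cylinder(h = 527, r = 166); translate([281, 538, 0]) cylinder(h = 527, r = 159); }


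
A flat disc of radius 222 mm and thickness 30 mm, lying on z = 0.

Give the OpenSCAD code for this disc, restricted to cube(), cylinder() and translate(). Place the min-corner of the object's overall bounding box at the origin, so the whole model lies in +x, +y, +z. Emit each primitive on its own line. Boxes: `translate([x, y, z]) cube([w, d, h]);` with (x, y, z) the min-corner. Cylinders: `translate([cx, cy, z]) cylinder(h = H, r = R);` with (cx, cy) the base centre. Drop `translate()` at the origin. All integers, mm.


translate([222, 222, 0]) cylinder(h = 30, r = 222);


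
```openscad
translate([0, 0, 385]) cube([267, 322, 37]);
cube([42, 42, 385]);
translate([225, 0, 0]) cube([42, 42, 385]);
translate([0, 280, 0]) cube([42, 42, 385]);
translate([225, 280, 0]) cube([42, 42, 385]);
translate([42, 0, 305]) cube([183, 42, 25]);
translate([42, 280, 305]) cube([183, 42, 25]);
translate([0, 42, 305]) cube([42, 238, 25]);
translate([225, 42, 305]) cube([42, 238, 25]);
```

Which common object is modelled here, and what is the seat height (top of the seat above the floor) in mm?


A stool. The seat height is 422 mm.

A 267×322×37 slab at z = 385 on four corner posts — a stool. The seat top is 385 + 37 = 422 mm.


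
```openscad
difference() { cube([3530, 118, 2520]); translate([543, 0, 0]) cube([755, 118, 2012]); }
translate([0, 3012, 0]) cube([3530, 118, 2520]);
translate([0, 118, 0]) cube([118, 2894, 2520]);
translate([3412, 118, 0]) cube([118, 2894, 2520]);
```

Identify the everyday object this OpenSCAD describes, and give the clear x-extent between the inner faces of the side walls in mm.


A single room. The interior width is 3294 mm.

Four walls enclosing a rectangle with a door in the front wall — a room. Outside width 3530 minus two 118 mm walls gives 3294 mm.


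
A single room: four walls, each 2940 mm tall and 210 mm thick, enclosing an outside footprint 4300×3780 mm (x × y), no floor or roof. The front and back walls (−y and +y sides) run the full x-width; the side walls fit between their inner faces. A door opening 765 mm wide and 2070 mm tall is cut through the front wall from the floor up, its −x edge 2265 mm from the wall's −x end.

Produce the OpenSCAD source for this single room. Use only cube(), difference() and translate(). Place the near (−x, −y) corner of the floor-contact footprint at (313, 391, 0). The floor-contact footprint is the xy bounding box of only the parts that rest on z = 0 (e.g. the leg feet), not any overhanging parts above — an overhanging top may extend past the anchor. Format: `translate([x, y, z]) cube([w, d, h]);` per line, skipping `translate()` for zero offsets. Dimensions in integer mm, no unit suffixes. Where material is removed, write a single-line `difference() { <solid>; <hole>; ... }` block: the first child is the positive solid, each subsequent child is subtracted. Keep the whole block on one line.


difference() { translate([313, 391, 0]) cube([4300, 210, 2940]); translate([2578, 391, 0]) cube([765, 210, 2070]); }
translate([313, 3961, 0]) cube([4300, 210, 2940]);
translate([313, 601, 0]) cube([210, 3360, 2940]);
translate([4403, 601, 0]) cube([210, 3360, 2940]);


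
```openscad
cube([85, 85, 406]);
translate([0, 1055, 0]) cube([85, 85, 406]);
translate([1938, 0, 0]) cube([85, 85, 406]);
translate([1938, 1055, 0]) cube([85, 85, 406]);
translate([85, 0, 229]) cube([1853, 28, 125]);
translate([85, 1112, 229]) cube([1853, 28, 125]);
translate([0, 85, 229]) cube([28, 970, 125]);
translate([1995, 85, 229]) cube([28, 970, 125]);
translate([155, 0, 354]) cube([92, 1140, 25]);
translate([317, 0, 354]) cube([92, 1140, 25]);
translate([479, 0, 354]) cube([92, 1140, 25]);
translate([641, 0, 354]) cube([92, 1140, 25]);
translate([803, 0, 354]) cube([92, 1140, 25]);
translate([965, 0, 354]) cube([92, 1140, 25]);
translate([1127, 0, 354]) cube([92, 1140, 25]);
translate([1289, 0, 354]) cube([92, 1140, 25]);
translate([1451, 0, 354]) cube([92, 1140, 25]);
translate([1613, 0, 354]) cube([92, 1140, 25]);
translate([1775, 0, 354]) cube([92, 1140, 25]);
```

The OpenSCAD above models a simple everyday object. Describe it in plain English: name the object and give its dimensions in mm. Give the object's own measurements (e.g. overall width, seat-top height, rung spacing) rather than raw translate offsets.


A bed frame 2023 mm long (x) by 1140 mm wide (y). Four 85×85 mm corner posts, 406 mm tall, at the corners of the footprint. Four rails of 28 mm thickness and 125 mm height run between adjacent posts with their undersides at z = 229 mm, their outer faces flush with the outside of the frame (the two x-running rails run between the posts' inner faces; the two y-running rails run between the posts' inner faces). 11 slats, each 92 mm wide (x) and 25 mm thick, lie across the top of the two x-running rails, running the full 1140 mm width of the frame in y; along x they sit between the end posts with a 70 mm gap after the −x posts and between neighbouring slats, leaving 71 mm before the +x posts.


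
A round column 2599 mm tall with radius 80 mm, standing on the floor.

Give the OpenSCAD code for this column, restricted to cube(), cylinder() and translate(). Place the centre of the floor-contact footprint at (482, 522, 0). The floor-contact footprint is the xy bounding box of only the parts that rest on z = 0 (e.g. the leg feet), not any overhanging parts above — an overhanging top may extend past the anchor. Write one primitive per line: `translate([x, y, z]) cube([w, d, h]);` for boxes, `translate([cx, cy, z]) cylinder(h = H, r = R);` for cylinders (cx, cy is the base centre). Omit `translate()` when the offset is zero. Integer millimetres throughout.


translate([482, 522, 0]) cylinder(h = 2599, r = 80);


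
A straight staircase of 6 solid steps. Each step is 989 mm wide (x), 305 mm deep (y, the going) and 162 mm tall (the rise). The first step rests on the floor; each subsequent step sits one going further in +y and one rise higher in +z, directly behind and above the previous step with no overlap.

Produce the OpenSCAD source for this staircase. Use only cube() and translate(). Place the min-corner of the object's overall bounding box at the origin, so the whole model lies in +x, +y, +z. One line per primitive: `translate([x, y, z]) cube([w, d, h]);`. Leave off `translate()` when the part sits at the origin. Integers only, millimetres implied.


cube([989, 305, 162]);
translate([0, 305, 162]) cube([989, 305, 162]);
translate([0, 610, 324]) cube([989, 305, 162]);
translate([0, 915, 486]) cube([989, 305, 162]);
translate([0, 1220, 648]) cube([989, 305, 162]);
translate([0, 1525, 810]) cube([989, 305, 162]);


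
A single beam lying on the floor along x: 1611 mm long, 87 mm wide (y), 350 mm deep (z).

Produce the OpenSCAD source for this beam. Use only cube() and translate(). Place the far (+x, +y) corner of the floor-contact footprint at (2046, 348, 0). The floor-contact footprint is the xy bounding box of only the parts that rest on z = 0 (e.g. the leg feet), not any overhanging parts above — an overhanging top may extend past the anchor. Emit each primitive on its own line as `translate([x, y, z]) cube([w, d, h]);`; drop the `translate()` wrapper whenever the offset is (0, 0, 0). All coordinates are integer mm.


translate([435, 261, 0]) cube([1611, 87, 350]);


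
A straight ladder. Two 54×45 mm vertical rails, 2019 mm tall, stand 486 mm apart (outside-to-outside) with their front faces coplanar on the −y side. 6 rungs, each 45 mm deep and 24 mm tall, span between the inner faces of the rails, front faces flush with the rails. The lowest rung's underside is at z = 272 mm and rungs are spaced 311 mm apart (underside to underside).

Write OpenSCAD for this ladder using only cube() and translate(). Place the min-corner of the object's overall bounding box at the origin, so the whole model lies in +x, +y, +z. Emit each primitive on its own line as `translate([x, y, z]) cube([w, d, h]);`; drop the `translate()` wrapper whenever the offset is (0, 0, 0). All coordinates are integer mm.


cube([54, 45, 2019]);
translate([432, 0, 0]) cube([54, 45, 2019]);
translate([54, 0, 272]) cube([378, 45, 24]);
translate([54, 0, 583]) cube([378, 45, 24]);
translate([54, 0, 894]) cube([378, 45, 24]);
translate([54, 0, 1205]) cube([378, 45, 24]);
translate([54, 0, 1516]) cube([378, 45, 24]);
translate([54, 0, 1827]) cube([378, 45, 24]);


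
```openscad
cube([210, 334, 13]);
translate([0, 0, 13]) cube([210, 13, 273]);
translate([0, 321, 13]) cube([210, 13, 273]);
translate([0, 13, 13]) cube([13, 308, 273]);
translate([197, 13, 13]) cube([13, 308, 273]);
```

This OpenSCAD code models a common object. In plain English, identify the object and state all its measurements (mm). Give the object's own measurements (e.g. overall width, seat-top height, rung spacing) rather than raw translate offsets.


An open-topped rectangular box: outside dimensions 210×334×286 mm, with a uniform wall and base thickness of 13 mm. The base is a full 210×334 slab on the floor; four walls sit on top of the base. The front and back walls (the −y and +y sides) span the full width; the two side walls fit between them.


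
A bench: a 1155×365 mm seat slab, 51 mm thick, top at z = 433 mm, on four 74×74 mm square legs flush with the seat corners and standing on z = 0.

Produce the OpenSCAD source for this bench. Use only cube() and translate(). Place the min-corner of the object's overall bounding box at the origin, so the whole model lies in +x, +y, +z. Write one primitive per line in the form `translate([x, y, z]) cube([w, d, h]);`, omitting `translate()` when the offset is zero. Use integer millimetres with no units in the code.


// leg_h = 433 − 51 = 382
translate([0, 0, 382]) cube([1155, 365, 51]);
cube([74, 74, 382]);
translate([0, 291, 0]) cube([74, 74, 382]);
translate([1081, 0, 0]) cube([74, 74, 382]);
translate([1081, 291, 0]) cube([74, 74, 382]);


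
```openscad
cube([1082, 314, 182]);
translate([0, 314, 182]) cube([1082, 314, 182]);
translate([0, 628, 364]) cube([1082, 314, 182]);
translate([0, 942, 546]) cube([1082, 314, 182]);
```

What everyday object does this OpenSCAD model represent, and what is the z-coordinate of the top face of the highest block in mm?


A staircase. The total rise is 728 mm.

4 identical blocks, each offset up and back from the previous — a staircase. Each step is 182 mm tall and there are 4 of them, so the total rise is 4 × 182 = 728 mm.


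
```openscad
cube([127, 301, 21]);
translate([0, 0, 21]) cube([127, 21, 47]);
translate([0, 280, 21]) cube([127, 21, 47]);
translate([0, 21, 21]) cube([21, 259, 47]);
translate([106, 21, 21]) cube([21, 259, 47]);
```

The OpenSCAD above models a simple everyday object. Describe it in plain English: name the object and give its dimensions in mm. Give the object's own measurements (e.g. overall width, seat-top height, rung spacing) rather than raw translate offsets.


An open-topped rectangular box: outside dimensions 127×301×68 mm, with a uniform wall and base thickness of 21 mm. The base is a full 127×301 slab on the floor; four walls sit on top of the base. The front and back walls (the −y and +y sides) span the full width; the two side walls fit between them.


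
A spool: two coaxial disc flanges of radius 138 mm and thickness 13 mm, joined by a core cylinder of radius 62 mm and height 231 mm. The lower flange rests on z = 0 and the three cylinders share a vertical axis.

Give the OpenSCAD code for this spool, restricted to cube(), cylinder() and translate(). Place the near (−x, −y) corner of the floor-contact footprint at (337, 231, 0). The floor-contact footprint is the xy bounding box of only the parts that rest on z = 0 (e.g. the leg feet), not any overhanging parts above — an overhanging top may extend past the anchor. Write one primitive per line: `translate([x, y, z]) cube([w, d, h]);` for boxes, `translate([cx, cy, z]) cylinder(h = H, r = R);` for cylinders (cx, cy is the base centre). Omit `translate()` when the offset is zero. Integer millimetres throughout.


translate([475, 369, 0]) cylinder(h = 13, r = 138);
translate([475, 369, 13]) cylinder(h = 231, r = 62);
translate([475, 369, 244]) cylinder(h = 13, r = 138);


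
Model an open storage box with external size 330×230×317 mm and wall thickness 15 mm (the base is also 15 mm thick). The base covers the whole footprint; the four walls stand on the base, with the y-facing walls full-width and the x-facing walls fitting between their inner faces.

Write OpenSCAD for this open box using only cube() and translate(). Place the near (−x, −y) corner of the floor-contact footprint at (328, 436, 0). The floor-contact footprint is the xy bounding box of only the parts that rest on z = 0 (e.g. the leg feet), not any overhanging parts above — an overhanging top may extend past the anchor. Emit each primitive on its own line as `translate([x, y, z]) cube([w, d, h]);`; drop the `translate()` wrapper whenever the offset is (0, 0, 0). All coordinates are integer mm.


translate([328, 436, 0]) cube([330, 230, 15]);
translate([328, 436, 15]) cube([330, 15, 302]);
translate([328, 651, 15]) cube([330, 15, 302]);
translate([328, 451, 15]) cube([15, 200, 302]);
translate([643, 451, 15]) cube([15, 200, 302]);


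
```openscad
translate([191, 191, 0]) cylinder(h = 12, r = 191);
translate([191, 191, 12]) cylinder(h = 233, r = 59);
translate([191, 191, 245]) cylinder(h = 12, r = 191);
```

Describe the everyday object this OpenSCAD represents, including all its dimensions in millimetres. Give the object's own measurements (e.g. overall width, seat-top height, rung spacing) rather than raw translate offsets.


A spool: two coaxial disc flanges of radius 191 mm and thickness 12 mm, joined by a core cylinder of radius 59 mm and height 233 mm. The lower flange rests on z = 0 and the three cylinders share a vertical axis.


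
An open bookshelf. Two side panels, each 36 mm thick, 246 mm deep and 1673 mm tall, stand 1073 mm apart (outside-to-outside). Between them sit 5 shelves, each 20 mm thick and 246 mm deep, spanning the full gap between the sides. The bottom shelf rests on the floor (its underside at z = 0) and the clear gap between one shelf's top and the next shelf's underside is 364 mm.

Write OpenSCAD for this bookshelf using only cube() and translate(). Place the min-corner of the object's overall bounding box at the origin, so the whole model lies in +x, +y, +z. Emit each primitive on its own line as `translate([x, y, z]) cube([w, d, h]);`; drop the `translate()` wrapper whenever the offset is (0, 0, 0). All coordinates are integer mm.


cube([36, 246, 1673]);
translate([1037, 0, 0]) cube([36, 246, 1673]);
translate([36, 0, 0]) cube([1001, 246, 20]);
translate([36, 0, 384]) cube([1001, 246, 20]);
translate([36, 0, 768]) cube([1001, 246, 20]);
translate([36, 0, 1152]) cube([1001, 246, 20]);
translate([36, 0, 1536]) cube([1001, 246, 20]);


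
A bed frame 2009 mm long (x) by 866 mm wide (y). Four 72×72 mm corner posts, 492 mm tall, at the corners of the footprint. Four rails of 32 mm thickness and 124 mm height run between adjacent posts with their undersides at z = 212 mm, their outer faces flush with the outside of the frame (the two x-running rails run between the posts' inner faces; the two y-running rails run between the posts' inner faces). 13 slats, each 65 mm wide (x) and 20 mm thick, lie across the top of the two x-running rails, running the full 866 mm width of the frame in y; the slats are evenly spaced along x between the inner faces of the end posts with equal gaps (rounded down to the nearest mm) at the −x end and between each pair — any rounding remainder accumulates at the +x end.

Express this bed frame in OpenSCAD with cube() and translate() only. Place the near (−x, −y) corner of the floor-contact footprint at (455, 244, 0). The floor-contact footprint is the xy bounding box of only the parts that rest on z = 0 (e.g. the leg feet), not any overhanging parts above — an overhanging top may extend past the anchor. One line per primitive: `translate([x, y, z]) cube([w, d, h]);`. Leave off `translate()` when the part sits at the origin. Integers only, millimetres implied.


translate([455, 244, 0]) cube([72, 72, 492]);
translate([455, 1038, 0]) cube([72, 72, 492]);
translate([2392, 244, 0]) cube([72, 72, 492]);
translate([2392, 1038, 0]) cube([72, 72, 492]);
translate([527, 244, 212]) cube([1865, 32, 124]);
translate([527, 1078, 212]) cube([1865, 32, 124]);
translate([455, 316, 212]) cube([32, 722, 124]);
translate([2432, 316, 212]) cube([32, 722, 124]);
translate([599, 244, 336]) cube([65, 866, 20]);
translate([736, 244, 336]) cube([65, 866, 20]);
translate([873, 244, 336]) cube([65, 866, 20]);
translate([1010, 244, 336]) cube([65, 866, 20]);
translate([1147, 244, 336]) cube([65, 866, 20]);
translate([1284, 244, 336]) cube([65, 866, 20]);
translate([1421, 244, 336]) cube([65, 866, 20]);
translate([1558, 244, 336]) cube([65, 866, 20]);
translate([1695, 244, 336]) cube([65, 866, 20]);
translate([1832, 244, 336]) cube([65, 866, 20]);
translate([1969, 244, 336]) cube([65, 866, 20]);
translate([2106, 244, 336]) cube([65, 866, 20]);
translate([2243, 244, 336]) cube([65, 866, 20]);


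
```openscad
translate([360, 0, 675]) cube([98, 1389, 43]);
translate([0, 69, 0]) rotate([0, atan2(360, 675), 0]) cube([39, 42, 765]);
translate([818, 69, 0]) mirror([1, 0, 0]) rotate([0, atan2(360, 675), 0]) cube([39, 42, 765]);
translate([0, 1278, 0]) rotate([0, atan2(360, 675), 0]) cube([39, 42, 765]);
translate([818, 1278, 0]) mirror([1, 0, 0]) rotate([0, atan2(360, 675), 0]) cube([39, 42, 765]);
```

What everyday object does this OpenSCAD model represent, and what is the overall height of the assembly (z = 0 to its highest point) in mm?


A sawhorse. The overall height is 718 mm.

A beam across two mirrored pairs of raked legs — a sawhorse. The beam's underside is at z = 675 (matching the legs' vertical rise in atan2(360, 675)) and the beam is 43 mm tall, so its top is at 675 + 43 = 718 mm. The raked legs top out at the beam's underside, so that is the highest point.


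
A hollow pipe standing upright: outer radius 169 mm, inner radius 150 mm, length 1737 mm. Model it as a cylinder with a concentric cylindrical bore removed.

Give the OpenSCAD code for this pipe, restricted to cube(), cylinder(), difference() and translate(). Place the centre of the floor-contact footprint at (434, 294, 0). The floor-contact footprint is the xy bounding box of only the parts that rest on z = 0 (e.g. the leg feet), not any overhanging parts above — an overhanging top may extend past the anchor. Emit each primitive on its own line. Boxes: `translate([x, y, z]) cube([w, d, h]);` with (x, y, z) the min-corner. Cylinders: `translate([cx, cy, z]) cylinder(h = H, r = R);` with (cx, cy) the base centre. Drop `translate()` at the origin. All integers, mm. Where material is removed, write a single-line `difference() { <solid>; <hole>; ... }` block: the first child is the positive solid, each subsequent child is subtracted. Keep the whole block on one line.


difference() { translate([434, 294, 0]) cylinder(h = 1737, r = 169); translate([434, 294, 0]) cylinder(h = 1737, r = 150); }


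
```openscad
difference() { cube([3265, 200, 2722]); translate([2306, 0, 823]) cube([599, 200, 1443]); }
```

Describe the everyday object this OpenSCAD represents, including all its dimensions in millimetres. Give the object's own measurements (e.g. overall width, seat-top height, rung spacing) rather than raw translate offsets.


A wall 3265 mm long (x), 200 mm thick (y), 2722 mm tall, with a rectangular window opening cut through it. The opening is 599 mm wide and 1443 mm tall; its sill is at z = 823 mm and its near (−x) edge is 2306 mm from the wall's −x end. The opening passes through the full wall thickness.


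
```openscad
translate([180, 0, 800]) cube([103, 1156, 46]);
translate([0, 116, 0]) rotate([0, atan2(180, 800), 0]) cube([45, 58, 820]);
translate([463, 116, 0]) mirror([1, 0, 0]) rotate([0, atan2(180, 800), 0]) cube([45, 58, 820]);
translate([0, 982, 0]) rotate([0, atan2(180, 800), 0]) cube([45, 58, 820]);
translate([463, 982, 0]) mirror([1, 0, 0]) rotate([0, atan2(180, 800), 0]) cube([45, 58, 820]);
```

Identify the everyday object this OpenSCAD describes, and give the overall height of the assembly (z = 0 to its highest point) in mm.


A sawhorse. The overall height is 846 mm.

A beam across two mirrored pairs of raked legs — a sawhorse. The beam's underside is at z = 800 (matching the legs' vertical rise in atan2(180, 800)) and the beam is 46 mm tall, so its top is at 800 + 46 = 846 mm. The raked legs top out at the beam's underside, so that is the highest point.


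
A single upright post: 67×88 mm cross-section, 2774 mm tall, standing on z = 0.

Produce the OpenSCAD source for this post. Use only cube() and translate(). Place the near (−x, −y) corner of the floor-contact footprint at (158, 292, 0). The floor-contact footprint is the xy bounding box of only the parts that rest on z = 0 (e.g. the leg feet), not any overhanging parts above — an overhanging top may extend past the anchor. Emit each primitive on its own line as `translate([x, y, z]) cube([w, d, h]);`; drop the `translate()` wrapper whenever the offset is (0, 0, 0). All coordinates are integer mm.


translate([158, 292, 0]) cube([67, 88, 2774]);


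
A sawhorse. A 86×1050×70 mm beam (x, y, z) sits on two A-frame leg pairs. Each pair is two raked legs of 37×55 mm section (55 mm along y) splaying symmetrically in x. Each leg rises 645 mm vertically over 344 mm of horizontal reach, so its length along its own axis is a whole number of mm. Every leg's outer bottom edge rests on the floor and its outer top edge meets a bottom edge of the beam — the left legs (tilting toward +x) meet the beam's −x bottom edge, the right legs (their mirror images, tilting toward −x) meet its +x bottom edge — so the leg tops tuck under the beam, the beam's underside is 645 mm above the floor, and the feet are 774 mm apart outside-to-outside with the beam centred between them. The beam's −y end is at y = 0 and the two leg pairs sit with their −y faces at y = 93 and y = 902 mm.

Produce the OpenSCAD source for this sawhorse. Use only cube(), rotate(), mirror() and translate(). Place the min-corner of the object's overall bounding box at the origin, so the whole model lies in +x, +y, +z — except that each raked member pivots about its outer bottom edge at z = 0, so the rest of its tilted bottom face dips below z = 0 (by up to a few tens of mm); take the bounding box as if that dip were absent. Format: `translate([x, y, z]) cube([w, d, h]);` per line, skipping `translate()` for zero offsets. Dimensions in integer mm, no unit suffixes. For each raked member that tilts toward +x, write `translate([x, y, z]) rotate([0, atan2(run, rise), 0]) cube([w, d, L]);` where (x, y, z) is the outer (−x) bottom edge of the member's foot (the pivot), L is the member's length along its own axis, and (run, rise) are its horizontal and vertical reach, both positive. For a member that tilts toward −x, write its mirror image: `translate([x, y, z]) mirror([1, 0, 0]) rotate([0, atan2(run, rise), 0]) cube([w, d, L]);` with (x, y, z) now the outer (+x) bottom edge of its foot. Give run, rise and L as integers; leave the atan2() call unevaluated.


translate([344, 0, 645]) cube([86, 1050, 70]);
translate([0, 93, 0]) rotate([0, atan2(344, 645), 0]) cube([37, 55, 731]);
translate([774, 93, 0]) mirror([1, 0, 0]) rotate([0, atan2(344, 645), 0]) cube([37, 55, 731]);
translate([0, 902, 0]) rotate([0, atan2(344, 645), 0]) cube([37, 55, 731]);
translate([774, 902, 0]) mirror([1, 0, 0]) rotate([0, atan2(344, 645), 0]) cube([37, 55, 731]);


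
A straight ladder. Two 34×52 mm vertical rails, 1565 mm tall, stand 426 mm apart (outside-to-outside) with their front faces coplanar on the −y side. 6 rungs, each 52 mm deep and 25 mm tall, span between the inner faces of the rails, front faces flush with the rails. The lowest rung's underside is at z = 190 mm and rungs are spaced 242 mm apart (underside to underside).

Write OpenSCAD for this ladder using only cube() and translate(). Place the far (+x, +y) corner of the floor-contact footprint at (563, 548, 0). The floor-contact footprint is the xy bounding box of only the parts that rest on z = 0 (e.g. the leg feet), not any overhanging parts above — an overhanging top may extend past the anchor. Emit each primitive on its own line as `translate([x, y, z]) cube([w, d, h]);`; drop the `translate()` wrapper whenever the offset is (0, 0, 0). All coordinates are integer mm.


translate([137, 496, 0]) cube([34, 52, 1565]);
translate([529, 496, 0]) cube([34, 52, 1565]);
translate([171, 496, 190]) cube([358, 52, 25]);
translate([171, 496, 432]) cube([358, 52, 25]);
translate([171, 496, 674]) cube([358, 52, 25]);
translate([171, 496, 916]) cube([358, 52, 25]);
translate([171, 496, 1158]) cube([358, 52, 25]);
translate([171, 496, 1400]) cube([358, 52, 25]);


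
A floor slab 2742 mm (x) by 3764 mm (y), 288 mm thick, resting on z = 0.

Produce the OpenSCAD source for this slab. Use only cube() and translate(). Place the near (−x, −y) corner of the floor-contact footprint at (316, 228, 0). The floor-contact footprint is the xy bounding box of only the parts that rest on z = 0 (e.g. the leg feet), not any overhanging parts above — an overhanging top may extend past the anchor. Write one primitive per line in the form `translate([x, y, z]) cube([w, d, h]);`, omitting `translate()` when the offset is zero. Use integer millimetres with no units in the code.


translate([316, 228, 0]) cube([2742, 3764, 288]);


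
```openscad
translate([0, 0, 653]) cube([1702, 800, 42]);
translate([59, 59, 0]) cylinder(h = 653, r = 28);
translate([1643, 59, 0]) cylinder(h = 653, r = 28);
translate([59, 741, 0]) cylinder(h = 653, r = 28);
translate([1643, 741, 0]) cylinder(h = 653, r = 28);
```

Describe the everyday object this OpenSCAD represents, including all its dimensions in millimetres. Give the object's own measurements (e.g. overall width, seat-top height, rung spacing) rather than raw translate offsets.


A rectangular dining table. The top is 1702×800×42 mm with its upper surface at z = 695 mm. It stands on four round legs of 56 mm diameter, each leg's bounding box inset 31 mm from the nearest pair of top edges, running from the floor to the underside of the top.


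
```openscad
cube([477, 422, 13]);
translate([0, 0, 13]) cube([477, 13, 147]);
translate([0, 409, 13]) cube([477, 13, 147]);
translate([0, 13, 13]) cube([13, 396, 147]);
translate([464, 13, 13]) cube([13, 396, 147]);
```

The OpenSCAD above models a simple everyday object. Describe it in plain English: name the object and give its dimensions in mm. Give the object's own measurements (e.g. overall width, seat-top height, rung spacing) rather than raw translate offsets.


An open-topped rectangular box: outside dimensions 477×422×160 mm, with a uniform wall and base thickness of 13 mm. The base is a full 477×422 slab on the floor; four walls sit on top of the base. The front and back walls (the −y and +y sides) span the full width; the two side walls fit between them.


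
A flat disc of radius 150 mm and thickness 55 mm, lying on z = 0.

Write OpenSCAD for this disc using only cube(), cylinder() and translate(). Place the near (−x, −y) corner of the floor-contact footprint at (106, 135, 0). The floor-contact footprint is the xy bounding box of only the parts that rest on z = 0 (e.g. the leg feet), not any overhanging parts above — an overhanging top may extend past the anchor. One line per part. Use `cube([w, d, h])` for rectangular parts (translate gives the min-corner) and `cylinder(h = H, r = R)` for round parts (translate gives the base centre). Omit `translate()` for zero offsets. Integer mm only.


translate([256, 285, 0]) cylinder(h = 55, r = 150);


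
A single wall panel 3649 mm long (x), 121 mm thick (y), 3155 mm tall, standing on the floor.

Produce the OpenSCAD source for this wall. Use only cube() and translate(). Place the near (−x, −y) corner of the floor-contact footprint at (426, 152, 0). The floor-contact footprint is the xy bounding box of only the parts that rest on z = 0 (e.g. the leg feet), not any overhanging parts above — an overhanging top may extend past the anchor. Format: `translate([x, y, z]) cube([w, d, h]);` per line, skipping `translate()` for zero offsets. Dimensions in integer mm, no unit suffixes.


translate([426, 152, 0]) cube([3649, 121, 3155]);


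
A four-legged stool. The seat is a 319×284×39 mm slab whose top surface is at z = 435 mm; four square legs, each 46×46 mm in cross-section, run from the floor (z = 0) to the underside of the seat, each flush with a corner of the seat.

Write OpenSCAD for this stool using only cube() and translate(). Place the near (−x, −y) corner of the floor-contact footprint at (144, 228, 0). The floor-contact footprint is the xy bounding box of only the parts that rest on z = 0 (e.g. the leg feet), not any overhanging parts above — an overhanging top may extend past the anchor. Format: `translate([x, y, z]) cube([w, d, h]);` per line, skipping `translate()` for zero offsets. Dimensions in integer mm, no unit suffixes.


translate([144, 228, 396]) cube([319, 284, 39]);
translate([144, 228, 0]) cube([46, 46, 396]);
translate([417, 228, 0]) cube([46, 46, 396]);
translate([144, 466, 0]) cube([46, 46, 396]);
translate([417, 466, 0]) cube([46, 46, 396]);


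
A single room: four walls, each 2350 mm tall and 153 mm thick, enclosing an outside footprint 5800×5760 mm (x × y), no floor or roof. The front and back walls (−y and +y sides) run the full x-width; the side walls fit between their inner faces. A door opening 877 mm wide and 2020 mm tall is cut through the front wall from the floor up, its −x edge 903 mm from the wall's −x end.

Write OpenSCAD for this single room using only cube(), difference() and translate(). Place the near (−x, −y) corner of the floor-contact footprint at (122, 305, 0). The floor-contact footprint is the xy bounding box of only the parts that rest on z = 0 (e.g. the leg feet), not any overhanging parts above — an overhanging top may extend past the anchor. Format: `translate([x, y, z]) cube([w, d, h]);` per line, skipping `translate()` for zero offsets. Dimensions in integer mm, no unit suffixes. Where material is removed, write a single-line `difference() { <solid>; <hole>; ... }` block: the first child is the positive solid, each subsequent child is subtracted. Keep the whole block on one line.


difference() { translate([122, 305, 0]) cube([5800, 153, 2350]); translate([1025, 305, 0]) cube([877, 153, 2020]); }
translate([122, 5912, 0]) cube([5800, 153, 2350]);
translate([122, 458, 0]) cube([153, 5454, 2350]);
translate([5769, 458, 0]) cube([153, 5454, 2350]);
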